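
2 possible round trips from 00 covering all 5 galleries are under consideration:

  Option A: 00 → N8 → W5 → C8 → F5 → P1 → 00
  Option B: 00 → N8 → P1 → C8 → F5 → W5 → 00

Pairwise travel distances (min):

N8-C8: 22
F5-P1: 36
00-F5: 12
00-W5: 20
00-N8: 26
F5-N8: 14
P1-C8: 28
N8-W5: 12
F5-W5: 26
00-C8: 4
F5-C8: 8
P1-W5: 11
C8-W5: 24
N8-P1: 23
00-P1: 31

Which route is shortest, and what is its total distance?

131 min — Option B is the shortest.

Option A: 26 + 12 + 24 + 8 + 36 + 31 = 137
Option B: 26 + 23 + 28 + 8 + 26 + 20 = 131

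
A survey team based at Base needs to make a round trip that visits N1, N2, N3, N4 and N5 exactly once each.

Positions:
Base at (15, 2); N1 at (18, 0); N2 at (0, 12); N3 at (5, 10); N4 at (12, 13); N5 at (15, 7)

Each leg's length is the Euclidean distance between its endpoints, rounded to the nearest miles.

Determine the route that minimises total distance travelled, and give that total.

Minimum total distance: 49 miles.

Base-N1-N2-N3-N4-N5-Base: 4+22+5+8+7+5 = 51
Base-N1-N2-N3-N5-N4-Base: 4+22+5+10+7+11 = 59
Base-N1-N2-N4-N3-N5-Base: 4+22+12+8+10+5 = 61
Base-N1-N2-N4-N5-N3-Base: 4+22+12+7+10+13 = 68
Base-N1-N2-N5-N3-N4-Base: 4+22+16+10+8+11 = 71
Base-N1-N2-N5-N4-N3-Base: 4+22+16+7+8+13 = 70
Base-N1-N3-N2-N4-N5-Base: 4+16+5+12+7+5 = 49
Base-N1-N3-N2-N5-N4-Base: 4+16+5+16+7+11 = 59
Base-N1-N3-N4-N2-N5-Base: 4+16+8+12+16+5 = 61
Base-N1-N3-N4-N5-N2-Base: 4+16+8+7+16+18 = 69
Base-N1-N3-N5-N2-N4-Base: 4+16+10+16+12+11 = 69
Base-N1-N3-N5-N4-N2-Base: 4+16+10+7+12+18 = 67
Base-N1-N4-N2-N3-N5-Base: 4+14+12+5+10+5 = 50
Base-N1-N4-N2-N5-N3-Base: 4+14+12+16+10+13 = 69
… (46 more)
The minimum is 49.
One optimal route: Base → N1 → N3 → N2 → N4 → N5 → Base (or its reverse).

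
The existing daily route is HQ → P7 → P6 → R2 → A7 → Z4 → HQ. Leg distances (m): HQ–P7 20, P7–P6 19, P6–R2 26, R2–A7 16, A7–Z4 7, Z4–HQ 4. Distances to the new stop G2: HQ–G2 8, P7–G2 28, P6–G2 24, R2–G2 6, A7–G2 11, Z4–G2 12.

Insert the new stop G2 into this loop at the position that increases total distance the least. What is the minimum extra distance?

Minimum extra distance: 1 m, inserting G2 between R2 and A7.

Insertion cost between consecutive stops i–j is d(i,G2) + d(G2,j) − d(i,j):
  between HQ and P7: 8 + 28 − 20 = 16
  between P7 and P6: 28 + 24 − 19 = 33
  between P6 and R2: 24 + 6 − 26 = 4
  between R2 and A7: 6 + 11 − 16 = 1
  between A7 and Z4: 11 + 12 − 7 = 16
  between Z4 and HQ: 12 + 8 − 4 = 16
Cheapest insertion is between R2 and A7, adding 1.
New total = 92 + 1 = 93.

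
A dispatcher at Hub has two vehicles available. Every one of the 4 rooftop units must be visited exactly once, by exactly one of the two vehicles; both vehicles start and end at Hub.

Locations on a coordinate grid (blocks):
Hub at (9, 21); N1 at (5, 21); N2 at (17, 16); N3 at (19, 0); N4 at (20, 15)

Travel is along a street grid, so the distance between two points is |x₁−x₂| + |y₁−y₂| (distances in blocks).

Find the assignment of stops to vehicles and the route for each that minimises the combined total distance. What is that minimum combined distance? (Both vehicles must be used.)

72 blocks — the smallest possible combined total.

There are 2^3 − 1 = 7 ways to divide the 4 stops into two non-empty groups. For each, the best each vehicle can do is its own shortest tour through its group:
  {N1} + {N2, N3, N4}: 8 + 64 = 72
  {N2} + {N1, N3, N4}: 26 + 72 = 98
  {N1, N2} + {N3, N4}: 34 + 64 = 98
  {N3} + {N1, N2, N4}: 62 + 42 = 104
  {N1, N3} + {N2, N4}: 70 + 34 = 104
  {N2, N3} + {N1, N4}: 62 + 42 = 104
  … (7 splits in total)
Best: vehicle 1 Hub → N1 → Hub = 8; vehicle 2 Hub → N2 → N3 → N4 → Hub = 64; combined 72.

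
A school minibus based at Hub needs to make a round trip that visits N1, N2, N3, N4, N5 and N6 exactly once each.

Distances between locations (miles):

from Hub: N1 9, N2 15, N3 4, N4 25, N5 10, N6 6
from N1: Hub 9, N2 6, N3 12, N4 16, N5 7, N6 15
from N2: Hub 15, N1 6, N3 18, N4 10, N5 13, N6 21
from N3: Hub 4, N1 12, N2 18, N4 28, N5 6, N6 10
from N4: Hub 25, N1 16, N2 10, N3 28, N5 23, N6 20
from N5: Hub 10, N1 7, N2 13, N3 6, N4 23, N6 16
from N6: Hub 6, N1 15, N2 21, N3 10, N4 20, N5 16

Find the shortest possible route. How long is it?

Hub→N1→N2→N3→N4→N5→N6→Hub: 9+6+18+28+23+16+6 = 106
Hub→N1→N2→N3→N4→N6→N5→Hub: 9+6+18+28+20+16+10 = 107
Hub→N1→N2→N3→N5→N4→N6→Hub: 9+6+18+6+23+20+6 = 88
Hub→N1→N2→N3→N5→N6→N4→Hub: 9+6+18+6+16+20+25 = 100
Hub→N1→N2→N3→N6→N4→N5→Hub: 9+6+18+10+20+23+10 = 96
Hub→N1→N2→N3→N6→N5→N4→Hub: 9+6+18+10+16+23+25 = 107
Hub→N1→N2→N4→N3→N5→N6→Hub: 9+6+10+28+6+16+6 = 81
Hub→N1→N2→N4→N3→N6→N5→Hub: 9+6+10+28+10+16+10 = 89
… (352 more)
Hub→N3→N5→N1→N2→N4→N6→Hub: 4+6+7+6+10+20+6 = 59  ← best
The minimum is 59.
One optimal route: Hub → N3 → N5 → N1 → N2 → N4 → N6 → Hub (or its reverse).

Minimum total distance: 59 miles.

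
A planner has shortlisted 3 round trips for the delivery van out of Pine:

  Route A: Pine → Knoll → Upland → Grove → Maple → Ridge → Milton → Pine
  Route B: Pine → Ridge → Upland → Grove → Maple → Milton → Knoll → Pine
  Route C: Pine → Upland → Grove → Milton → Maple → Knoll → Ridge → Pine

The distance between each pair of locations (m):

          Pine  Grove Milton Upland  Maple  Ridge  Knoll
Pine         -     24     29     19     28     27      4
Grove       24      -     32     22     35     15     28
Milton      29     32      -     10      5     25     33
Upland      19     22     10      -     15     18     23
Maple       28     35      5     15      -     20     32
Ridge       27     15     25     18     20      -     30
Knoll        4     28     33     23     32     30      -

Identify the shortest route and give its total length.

144 m — Route B is the shortest.

Route A: 4 + 23 + 22 + 35 + 20 + 25 + 29 = 158
Route B: 27 + 18 + 22 + 35 + 5 + 33 + 4 = 144
Route C: 19 + 22 + 32 + 5 + 32 + 30 + 27 = 167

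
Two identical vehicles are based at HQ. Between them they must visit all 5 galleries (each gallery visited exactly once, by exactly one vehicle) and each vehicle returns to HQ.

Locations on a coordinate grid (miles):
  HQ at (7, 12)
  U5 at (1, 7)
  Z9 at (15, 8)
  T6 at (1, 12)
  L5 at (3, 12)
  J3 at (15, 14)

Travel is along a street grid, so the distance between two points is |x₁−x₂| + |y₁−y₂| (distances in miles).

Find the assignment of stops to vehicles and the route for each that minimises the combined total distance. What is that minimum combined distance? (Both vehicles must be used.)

Check every non-empty split of the stops between the two vehicles; for each half take its own optimal tour:
  {U5} + {Z9, T6, L5, J3}: 22 + 40 = 62
  {Z9} + {U5, T6, L5, J3}: 24 + 42 = 66
  {U5, Z9} + {T6, L5, J3}: 38 + 32 = 70
  {T6} + {U5, Z9, L5, J3}: 12 + 42 = 54
  {U5, T6} + {Z9, L5, J3}: 22 + 36 = 58
  {Z9, T6} + {U5, L5, J3}: 36 + 42 = 78
  … (15 splits in total)
  {L5} + {U5, Z9, T6, J3}: 8 + 42 = 50  ← best
Best: vehicle 1 HQ → L5 → HQ = 8; vehicle 2 HQ → T6 → U5 → Z9 → J3 → HQ = 42; combined 50.

Minimum combined distance: 50 miles.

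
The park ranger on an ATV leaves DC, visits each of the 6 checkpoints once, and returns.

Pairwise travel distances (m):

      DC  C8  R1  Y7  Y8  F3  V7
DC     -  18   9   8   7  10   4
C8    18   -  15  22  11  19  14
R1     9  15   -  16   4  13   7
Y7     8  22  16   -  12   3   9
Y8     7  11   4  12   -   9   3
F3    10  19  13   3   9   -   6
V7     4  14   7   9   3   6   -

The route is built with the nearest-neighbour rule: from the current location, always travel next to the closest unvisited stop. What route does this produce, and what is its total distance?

From DC: distances to unvisited — V7=4, Y8=7, Y7=8, R1=9, F3=10, C8=18. Nearest is V7 (4).
From V7: distances to unvisited — Y8=3, F3=6, R1=7, Y7=9, C8=14. Nearest is Y8 (3).
From Y8: distances to unvisited — R1=4, F3=9, C8=11, Y7=12. Nearest is R1 (4).
From R1: distances to unvisited — F3=13, C8=15, Y7=16. Nearest is F3 (13).
From F3: distances to unvisited — Y7=3, C8=19. Nearest is Y7 (3).
From Y7: distances to unvisited — C8=22. Nearest is C8 (22).
Return C8→DC: 18.
Total = 4 + 3 + 4 + 13 + 3 + 22 + 18 = 67.

Total distance 67 m via the nearest-neighbour route DC → V7 → Y8 → R1 → F3 → Y7 → C8 → DC.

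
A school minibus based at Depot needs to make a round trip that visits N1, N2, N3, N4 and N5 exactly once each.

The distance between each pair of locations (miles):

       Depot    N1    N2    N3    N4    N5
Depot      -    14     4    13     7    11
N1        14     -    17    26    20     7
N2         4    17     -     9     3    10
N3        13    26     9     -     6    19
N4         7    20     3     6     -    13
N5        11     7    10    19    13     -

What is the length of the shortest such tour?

Depot-N1-N2-N3-N4-N5-Depot: 14+17+9+6+13+11 = 70
Depot-N1-N2-N3-N5-N4-Depot: 14+17+9+19+13+7 = 79
Depot-N1-N2-N4-N3-N5-Depot: 14+17+3+6+19+11 = 70
Depot-N1-N2-N4-N5-N3-Depot: 14+17+3+13+19+13 = 79
Depot-N1-N2-N5-N3-N4-Depot: 14+17+10+19+6+7 = 73
Depot-N1-N2-N5-N4-N3-Depot: 14+17+10+13+6+13 = 73
Depot-N1-N3-N2-N4-N5-Depot: 14+26+9+3+13+11 = 76
Depot-N1-N3-N2-N5-N4-Depot: 14+26+9+10+13+7 = 79
Depot-N1-N3-N4-N2-N5-Depot: 14+26+6+3+10+11 = 70
Depot-N1-N3-N4-N5-N2-Depot: 14+26+6+13+10+4 = 73
Depot-N1-N3-N5-N2-N4-Depot: 14+26+19+10+3+7 = 79
Depot-N1-N3-N5-N4-N2-Depot: 14+26+19+13+3+4 = 79
Depot-N1-N4-N2-N3-N5-Depot: 14+20+3+9+19+11 = 76
Depot-N1-N4-N2-N5-N3-Depot: 14+20+3+10+19+13 = 79
… (46 more)
Depot-N1-N5-N2-N3-N4-Depot: 14+7+10+9+6+7 = 53  ← best
The minimum is 53.
One optimal route: Depot → N1 → N5 → N2 → N3 → N4 → Depot (or its reverse).

Minimum total distance: 53 miles.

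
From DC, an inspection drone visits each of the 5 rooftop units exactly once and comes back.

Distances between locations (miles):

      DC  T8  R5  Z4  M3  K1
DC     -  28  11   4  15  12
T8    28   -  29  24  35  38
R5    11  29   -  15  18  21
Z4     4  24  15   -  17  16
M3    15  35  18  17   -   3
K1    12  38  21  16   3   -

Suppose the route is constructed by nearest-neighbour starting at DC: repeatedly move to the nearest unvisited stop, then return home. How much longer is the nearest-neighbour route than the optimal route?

DC: Z4=4, R5=11, K1=12, M3=15, T8=28 ⇒ Z4
Z4: R5=15, K1=16, M3=17, T8=24 ⇒ R5
R5: M3=18, K1=21, T8=29 ⇒ M3
M3: K1=3, T8=35 ⇒ K1
K1: T8=38 ⇒ T8
NN route DC → Z4 → R5 → M3 → K1 → T8 → DC costs 106.
Optimal: DC → Z4 → T8 → R5 → M3 → K1 → DC costs 90 (by enumerating all 60 distinct tours).
Excess = 106 − 90 = 16.

16 miles longer than the optimal tour.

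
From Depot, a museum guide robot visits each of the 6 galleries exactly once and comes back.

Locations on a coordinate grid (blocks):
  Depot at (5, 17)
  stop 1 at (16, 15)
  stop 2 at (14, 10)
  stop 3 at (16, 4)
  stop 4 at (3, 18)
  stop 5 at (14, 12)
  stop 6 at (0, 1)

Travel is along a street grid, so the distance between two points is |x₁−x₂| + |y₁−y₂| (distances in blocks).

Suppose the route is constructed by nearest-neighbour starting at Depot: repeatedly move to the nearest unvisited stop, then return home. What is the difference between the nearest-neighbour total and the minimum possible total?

From Depot: stop 4=3, stop 1=13, stop 5=14, stop 2=16, stop 6=21, stop 3=24 → choose stop 4 (3).
From stop 4: stop 1=16, stop 5=17, stop 2=19, stop 6=20, stop 3=27 → choose stop 1 (16).
From stop 1: stop 5=5, stop 2=7, stop 3=11, stop 6=30 → choose stop 5 (5).
From stop 5: stop 2=2, stop 3=10, stop 6=25 → choose stop 2 (2).
From stop 2: stop 3=8, stop 6=23 → choose stop 3 (8).
From stop 3: stop 6=19 → choose stop 6 (19).
NN route Depot → stop 4 → stop 1 → stop 5 → stop 2 → stop 3 → stop 6 → Depot costs 74.
Optimal: Depot → stop 1 → stop 5 → stop 2 → stop 3 → stop 6 → stop 4 → Depot costs 70 (by enumerating all 360 distinct tours).
Excess = 74 − 70 = 4.

The nearest-neighbour route is 4 blocks longer than optimal.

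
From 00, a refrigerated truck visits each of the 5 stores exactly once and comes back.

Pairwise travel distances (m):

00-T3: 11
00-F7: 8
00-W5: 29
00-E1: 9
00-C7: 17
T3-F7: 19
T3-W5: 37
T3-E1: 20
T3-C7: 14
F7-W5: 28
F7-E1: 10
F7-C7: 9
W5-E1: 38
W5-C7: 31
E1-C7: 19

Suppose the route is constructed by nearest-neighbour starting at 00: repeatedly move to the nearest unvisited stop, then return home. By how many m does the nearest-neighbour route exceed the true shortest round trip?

00: F7=8, E1=9, T3=11, C7=17, W5=29 ⇒ F7
F7: C7=9, E1=10, T3=19, W5=28 ⇒ C7
C7: T3=14, E1=19, W5=31 ⇒ T3
T3: E1=20, W5=37 ⇒ E1
E1: W5=38 ⇒ W5
NN route 00 → F7 → C7 → T3 → E1 → W5 → 00 costs 118.
Optimal: 00 → T3 → C7 → W5 → F7 → E1 → 00 costs 103 (by enumerating all 60 distinct tours).
Excess = 118 − 103 = 15.

15 m longer than the optimal tour.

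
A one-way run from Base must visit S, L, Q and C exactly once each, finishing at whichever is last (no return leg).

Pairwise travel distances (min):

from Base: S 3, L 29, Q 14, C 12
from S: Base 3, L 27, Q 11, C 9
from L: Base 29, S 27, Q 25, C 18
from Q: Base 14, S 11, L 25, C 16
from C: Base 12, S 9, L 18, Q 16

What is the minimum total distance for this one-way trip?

Minimum one-way distance = 48 min.

There are 4! = 24 possible orderings.
Base → S → L → Q → C: 3+27+25+16 = 71
Base → S → L → C → Q: 3+27+18+16 = 64
Base → S → Q → L → C: 3+11+25+18 = 57
Base → S → Q → C → L: 3+11+16+18 = 48
Base → S → C → L → Q: 3+9+18+25 = 55
Base → S → C → Q → L: 3+9+16+25 = 53
Base → L → S → Q → C: 29+27+11+16 = 83
Base → L → S → C → Q: 29+27+9+16 = 81
Base → L → Q → S → C: 29+25+11+9 = 74
Base → L → Q → C → S: 29+25+16+9 = 79
Base → L → C → S → Q: 29+18+9+11 = 67
Base → L → C → Q → S: 29+18+16+11 = 74
Base → Q → S → L → C: 14+11+27+18 = 70
Base → Q → S → C → L: 14+11+9+18 = 52
… (10 more)
The minimum is 48.
One shortest path: Base → S → Q → C → L.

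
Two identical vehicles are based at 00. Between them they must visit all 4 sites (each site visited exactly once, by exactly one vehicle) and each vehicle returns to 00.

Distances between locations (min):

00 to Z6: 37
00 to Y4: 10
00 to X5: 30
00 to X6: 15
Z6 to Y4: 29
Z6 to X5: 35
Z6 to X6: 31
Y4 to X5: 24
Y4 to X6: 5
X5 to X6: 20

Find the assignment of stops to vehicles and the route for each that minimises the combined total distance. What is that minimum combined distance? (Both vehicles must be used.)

There are 2^3 − 1 = 7 ways to divide the 4 stops into two non-empty groups. For each, the best each vehicle can do is its own shortest tour through its group:
  {Z6} + {Y4, X5, X6}: 74 + 65 = 139
  {Y4} + {Z6, X5, X6}: 20 + 107 = 127
  {Z6, Y4} + {X5, X6}: 76 + 65 = 141
  {X5} + {Z6, Y4, X6}: 60 + 83 = 143
  {Z6, X5} + {Y4, X6}: 102 + 30 = 132
  {Y4, X5} + {Z6, X6}: 64 + 83 = 147
  … (7 splits in total)
Best: vehicle 1 00 → Y4 → 00 = 20; vehicle 2 00 → Z6 → X5 → X6 → 00 = 107; combined 127.

127 min — the smallest possible combined total.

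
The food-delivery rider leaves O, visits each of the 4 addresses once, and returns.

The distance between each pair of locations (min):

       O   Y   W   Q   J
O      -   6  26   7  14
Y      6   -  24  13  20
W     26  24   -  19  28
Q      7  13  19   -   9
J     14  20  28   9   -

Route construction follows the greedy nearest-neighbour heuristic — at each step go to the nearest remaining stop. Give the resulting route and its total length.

Total distance 82 min via the nearest-neighbour route O → Y → Q → J → W → O.

O → [Y:6 / Q:7 / J:14 / W:26] → Y (6)
Y → [Q:13 / J:20 / W:24] → Q (13)
Q → [J:9 / W:19] → J (9)
J → [W:28] → W (28)
Return W→O: 26.
Total = 6 + 13 + 9 + 28 + 26 = 82.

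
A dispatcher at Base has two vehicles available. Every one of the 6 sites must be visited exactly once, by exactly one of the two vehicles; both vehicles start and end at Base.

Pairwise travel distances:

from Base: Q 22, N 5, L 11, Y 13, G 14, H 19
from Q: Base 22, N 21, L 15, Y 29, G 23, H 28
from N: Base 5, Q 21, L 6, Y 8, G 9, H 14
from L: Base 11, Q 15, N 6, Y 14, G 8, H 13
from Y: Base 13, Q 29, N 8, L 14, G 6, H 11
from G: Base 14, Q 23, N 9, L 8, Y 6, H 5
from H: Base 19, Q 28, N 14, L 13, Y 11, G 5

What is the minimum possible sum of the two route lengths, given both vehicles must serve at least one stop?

84 — the smallest possible combined total.

Try each way of splitting the stops between the two vehicles (each non-empty) and, for each split, find the best tour for each vehicle:
  {Q} + {N, L, Y, G, H}: 44 + 48 = 92
  {N} + {Q, L, Y, G, H}: 10 + 74 = 84
  {Q, N} + {L, Y, G, H}: 48 + 48 = 96
  {L} + {Q, N, Y, G, H}: 22 + 74 = 96
  {Q, L} + {N, Y, G, H}: 48 + 43 = 91
  {N, L} + {Q, Y, G, H}: 22 + 74 = 96
  … (31 splits in total)
Best: vehicle 1 Base → N → Base = 10; vehicle 2 Base → Q → L → G → H → Y → Base = 74; combined 84.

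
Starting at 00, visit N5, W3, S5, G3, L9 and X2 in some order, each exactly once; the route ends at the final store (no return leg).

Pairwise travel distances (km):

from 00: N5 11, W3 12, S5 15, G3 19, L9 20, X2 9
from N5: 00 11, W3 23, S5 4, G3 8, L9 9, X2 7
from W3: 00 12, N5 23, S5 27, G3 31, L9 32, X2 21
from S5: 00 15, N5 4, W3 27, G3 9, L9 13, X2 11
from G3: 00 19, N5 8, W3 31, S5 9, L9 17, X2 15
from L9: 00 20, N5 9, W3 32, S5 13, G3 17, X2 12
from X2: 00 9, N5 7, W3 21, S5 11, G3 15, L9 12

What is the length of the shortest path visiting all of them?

There are 6! = 720 possible orderings.
00 → N5 → W3 → S5 → G3 → L9 → X2: 11+23+27+9+17+12 = 99
00 → N5 → W3 → S5 → G3 → X2 → L9: 11+23+27+9+15+12 = 97
00 → N5 → W3 → S5 → L9 → G3 → X2: 11+23+27+13+17+15 = 106
00 → N5 → W3 → S5 → L9 → X2 → G3: 11+23+27+13+12+15 = 101
00 → N5 → W3 → S5 → X2 → G3 → L9: 11+23+27+11+15+17 = 104
00 → N5 → W3 → S5 → X2 → L9 → G3: 11+23+27+11+12+17 = 101
00 → N5 → W3 → G3 → S5 → L9 → X2: 11+23+31+9+13+12 = 99
00 → N5 → W3 → G3 → S5 → X2 → L9: 11+23+31+9+11+12 = 97
… (712 more)
00 → W3 → X2 → L9 → N5 → S5 → G3: 12+21+12+9+4+9 = 67  ← best
The minimum is 67.
One shortest path: 00 → W3 → X2 → L9 → N5 → S5 → G3.

67 km — the minimum one-way total.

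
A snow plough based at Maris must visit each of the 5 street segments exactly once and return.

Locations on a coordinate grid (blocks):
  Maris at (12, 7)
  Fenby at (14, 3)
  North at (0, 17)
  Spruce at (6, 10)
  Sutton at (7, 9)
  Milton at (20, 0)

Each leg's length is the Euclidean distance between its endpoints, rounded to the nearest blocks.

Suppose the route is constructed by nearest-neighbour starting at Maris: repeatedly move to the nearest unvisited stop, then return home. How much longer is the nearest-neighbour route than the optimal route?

From Maris: Fenby=4, Sutton=5, Spruce=7, Milton=11, North=16 → choose Fenby (4).
From Fenby: Milton=7, Sutton=9, Spruce=11, North=20 → choose Milton (7).
From Milton: Sutton=16, Spruce=17, North=26 → choose Sutton (16).
From Sutton: Spruce=1, North=11 → choose Spruce (1).
From Spruce: North=9 → choose North (9).
NN route Maris → Fenby → Milton → Sutton → Spruce → North → Maris costs 53.
Optimal: Maris → Fenby → Milton → North → Spruce → Sutton → Maris costs 52 (by enumerating all 60 distinct tours).
Excess = 53 − 52 = 1.

Excess over optimum: 1 blocks.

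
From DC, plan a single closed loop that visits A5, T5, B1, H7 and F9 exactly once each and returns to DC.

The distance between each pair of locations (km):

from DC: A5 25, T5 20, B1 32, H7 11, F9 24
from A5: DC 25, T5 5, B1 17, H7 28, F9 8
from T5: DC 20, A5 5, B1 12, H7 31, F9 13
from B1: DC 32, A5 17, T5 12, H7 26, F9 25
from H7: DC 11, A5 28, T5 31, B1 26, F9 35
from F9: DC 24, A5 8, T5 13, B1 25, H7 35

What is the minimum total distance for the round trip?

DC - A5 - T5 - B1 - H7 - F9 - DC: 25+5+12+26+35+24 = 127
DC - A5 - T5 - B1 - F9 - H7 - DC: 25+5+12+25+35+11 = 113
DC - A5 - T5 - H7 - B1 - F9 - DC: 25+5+31+26+25+24 = 136
DC - A5 - T5 - H7 - F9 - B1 - DC: 25+5+31+35+25+32 = 153
DC - A5 - T5 - F9 - B1 - H7 - DC: 25+5+13+25+26+11 = 105
DC - A5 - T5 - F9 - H7 - B1 - DC: 25+5+13+35+26+32 = 136
DC - A5 - B1 - T5 - H7 - F9 - DC: 25+17+12+31+35+24 = 144
DC - A5 - B1 - T5 - F9 - H7 - DC: 25+17+12+13+35+11 = 113
DC - A5 - B1 - H7 - T5 - F9 - DC: 25+17+26+31+13+24 = 136
DC - A5 - B1 - H7 - F9 - T5 - DC: 25+17+26+35+13+20 = 136
DC - A5 - B1 - F9 - T5 - H7 - DC: 25+17+25+13+31+11 = 122
DC - A5 - B1 - F9 - H7 - T5 - DC: 25+17+25+35+31+20 = 153
DC - A5 - H7 - T5 - B1 - F9 - DC: 25+28+31+12+25+24 = 145
DC - A5 - H7 - T5 - F9 - B1 - DC: 25+28+31+13+25+32 = 154
… (46 more)
DC - H7 - B1 - T5 - A5 - F9 - DC: 11+26+12+5+8+24 = 86  ← best
The minimum is 86.
One optimal route: DC → H7 → B1 → T5 → A5 → F9 → DC (or its reverse).

86 km — the shortest possible round trip.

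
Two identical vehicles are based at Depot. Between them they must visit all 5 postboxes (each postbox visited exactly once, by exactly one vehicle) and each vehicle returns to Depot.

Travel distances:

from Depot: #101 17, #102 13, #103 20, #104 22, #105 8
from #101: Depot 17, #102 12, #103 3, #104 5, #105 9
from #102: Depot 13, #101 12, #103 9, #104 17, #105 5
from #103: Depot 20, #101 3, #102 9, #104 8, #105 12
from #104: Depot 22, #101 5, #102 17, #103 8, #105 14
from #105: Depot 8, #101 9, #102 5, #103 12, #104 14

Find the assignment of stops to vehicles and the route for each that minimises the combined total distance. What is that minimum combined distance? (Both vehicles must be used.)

68 — the smallest possible combined total.

There are 2^4 − 1 = 15 ways to divide the 5 stops into two non-empty groups. For each, the best each vehicle can do is its own shortest tour through its group:
  {#101} + {#102, #103, #104, #105}: 34 + 52 = 86
  {#102} + {#101, #103, #104, #105}: 26 + 50 = 76
  {#101, #102} + {#103, #104, #105}: 42 + 50 = 92
  {#103} + {#101, #102, #104, #105}: 40 + 52 = 92
  {#101, #103} + {#102, #104, #105}: 40 + 52 = 92
  {#102, #103} + {#101, #104, #105}: 42 + 44 = 86
  … (15 splits in total)
  {#101, #102, #103, #104} + {#105}: 52 + 16 = 68  ← best
Best: vehicle 1 Depot → #101 → #104 → #103 → #102 → Depot = 52; vehicle 2 Depot → #105 → Depot = 16; combined 68.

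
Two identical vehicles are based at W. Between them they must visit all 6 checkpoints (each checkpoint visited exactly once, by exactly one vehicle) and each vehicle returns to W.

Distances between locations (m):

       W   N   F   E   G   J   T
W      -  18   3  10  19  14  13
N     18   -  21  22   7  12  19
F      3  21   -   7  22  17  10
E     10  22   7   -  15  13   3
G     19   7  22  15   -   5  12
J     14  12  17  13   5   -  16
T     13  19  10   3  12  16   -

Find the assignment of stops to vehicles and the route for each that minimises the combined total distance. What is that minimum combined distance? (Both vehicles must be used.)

64 m — the smallest possible combined total.

Check every non-empty split of the stops between the two vehicles; for each half take its own optimal tour:
  {N} + {F, E, G, J, T}: 36 + 44 = 80
  {F} + {N, E, G, J, T}: 6 + 58 = 64
  {N, F} + {E, G, J, T}: 42 + 44 = 86
  {E} + {N, F, G, J, T}: 20 + 58 = 78
  {N, E} + {F, G, J, T}: 50 + 44 = 94
  {F, E} + {N, G, J, T}: 20 + 58 = 78
  … (31 splits in total)
Best: vehicle 1 W → F → W = 6; vehicle 2 W → E → T → N → G → J → W = 58; combined 64.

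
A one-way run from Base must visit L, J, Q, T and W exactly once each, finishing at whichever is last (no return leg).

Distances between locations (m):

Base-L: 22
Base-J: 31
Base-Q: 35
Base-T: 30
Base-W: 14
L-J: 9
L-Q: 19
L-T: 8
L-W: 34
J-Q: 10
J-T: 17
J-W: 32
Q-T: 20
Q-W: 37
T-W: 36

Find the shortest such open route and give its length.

There are 5! = 120 possible orderings.
Base→L→J→Q→T→W: 22+9+10+20+36 = 97
Base→L→J→Q→W→T: 22+9+10+37+36 = 114
Base→L→J→T→Q→W: 22+9+17+20+37 = 105
Base→L→J→T→W→Q: 22+9+17+36+37 = 121
Base→L→J→W→Q→T: 22+9+32+37+20 = 120
Base→L→J→W→T→Q: 22+9+32+36+20 = 119
Base→L→Q→J→T→W: 22+19+10+17+36 = 104
Base→L→Q→J→W→T: 22+19+10+32+36 = 119
Base→L→Q→T→J→W: 22+19+20+17+32 = 110
Base→L→Q→T→W→J: 22+19+20+36+32 = 129
Base→L→Q→W→J→T: 22+19+37+32+17 = 127
Base→L→Q→W→T→J: 22+19+37+36+17 = 131
Base→L→T→J→Q→W: 22+8+17+10+37 = 94
Base→L→T→J→W→Q: 22+8+17+32+37 = 116
… (106 more)
Base→W→T→L→J→Q: 14+36+8+9+10 = 77  ← best
The minimum is 77.
One shortest path: Base → W → T → L → J → Q.

Shortest open route: 77 m.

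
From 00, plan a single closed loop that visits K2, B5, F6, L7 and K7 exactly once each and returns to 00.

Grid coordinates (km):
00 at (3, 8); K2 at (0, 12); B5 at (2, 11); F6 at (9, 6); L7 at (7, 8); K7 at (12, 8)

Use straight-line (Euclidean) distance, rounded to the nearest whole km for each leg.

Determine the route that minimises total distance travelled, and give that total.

With 5 stops there are 5!/2 = 60 distinct round trips (a route and its reverse cost the same).
00 - K2 - B5 - F6 - L7 - K7 - 00: 5+2+9+3+5+9 = 33
00 - K2 - B5 - F6 - K7 - L7 - 00: 5+2+9+4+5+4 = 29
00 - K2 - B5 - L7 - F6 - K7 - 00: 5+2+6+3+4+9 = 29
00 - K2 - B5 - L7 - K7 - F6 - 00: 5+2+6+5+4+6 = 28
00 - K2 - B5 - K7 - F6 - L7 - 00: 5+2+10+4+3+4 = 28
00 - K2 - B5 - K7 - L7 - F6 - 00: 5+2+10+5+3+6 = 31
00 - K2 - F6 - B5 - L7 - K7 - 00: 5+11+9+6+5+9 = 45
00 - K2 - F6 - B5 - K7 - L7 - 00: 5+11+9+10+5+4 = 44
00 - K2 - F6 - L7 - B5 - K7 - 00: 5+11+3+6+10+9 = 44
00 - K2 - F6 - L7 - K7 - B5 - 00: 5+11+3+5+10+3 = 37
00 - K2 - F6 - K7 - B5 - L7 - 00: 5+11+4+10+6+4 = 40
00 - K2 - F6 - K7 - L7 - B5 - 00: 5+11+4+5+6+3 = 34
00 - K2 - L7 - B5 - F6 - K7 - 00: 5+8+6+9+4+9 = 41
00 - K2 - L7 - B5 - K7 - F6 - 00: 5+8+6+10+4+6 = 39
… (46 more)
The minimum is 28.
One optimal route: 00 → K2 → B5 → L7 → K7 → F6 → 00 (or its reverse).

Shortest round trip = 28 km.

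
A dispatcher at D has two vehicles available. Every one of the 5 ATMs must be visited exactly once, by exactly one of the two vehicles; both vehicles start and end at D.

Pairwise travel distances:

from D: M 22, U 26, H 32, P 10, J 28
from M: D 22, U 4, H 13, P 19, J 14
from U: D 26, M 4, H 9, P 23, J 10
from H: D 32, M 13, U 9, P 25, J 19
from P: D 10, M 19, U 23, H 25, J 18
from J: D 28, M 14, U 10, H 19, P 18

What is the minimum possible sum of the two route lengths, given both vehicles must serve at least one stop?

Minimum combined distance: 102.

There are 2^4 − 1 = 15 ways to divide the 5 stops into two non-empty groups. For each, the best each vehicle can do is its own shortest tour through its group:
  {M} + {U, H, P, J}: 44 + 79 = 123
  {U} + {M, H, P, J}: 52 + 82 = 134
  {M, U} + {H, P, J}: 52 + 79 = 131
  {H} + {M, U, P, J}: 64 + 64 = 128
  {M, H} + {U, P, J}: 67 + 64 = 131
  {U, H} + {M, P, J}: 67 + 64 = 131
  … (15 splits in total)
  {P} + {M, U, H, J}: 20 + 82 = 102  ← best
Best: vehicle 1 D → P → D = 20; vehicle 2 D → M → U → H → J → D = 82; combined 102.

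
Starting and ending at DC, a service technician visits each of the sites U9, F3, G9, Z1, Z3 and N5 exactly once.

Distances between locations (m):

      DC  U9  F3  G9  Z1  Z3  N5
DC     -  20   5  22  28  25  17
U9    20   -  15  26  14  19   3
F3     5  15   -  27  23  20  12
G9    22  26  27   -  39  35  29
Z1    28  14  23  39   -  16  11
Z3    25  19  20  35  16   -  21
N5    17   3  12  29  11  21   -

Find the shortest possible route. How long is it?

With 6 stops there are 6!/2 = 360 distinct round trips (a route and its reverse cost the same).
DC-U9-F3-G9-Z1-Z3-N5-DC: 20+15+27+39+16+21+17 = 155
DC-U9-F3-G9-Z1-N5-Z3-DC: 20+15+27+39+11+21+25 = 158
DC-U9-F3-G9-Z3-Z1-N5-DC: 20+15+27+35+16+11+17 = 141
DC-U9-F3-G9-Z3-N5-Z1-DC: 20+15+27+35+21+11+28 = 157
DC-U9-F3-G9-N5-Z1-Z3-DC: 20+15+27+29+11+16+25 = 143
DC-U9-F3-G9-N5-Z3-Z1-DC: 20+15+27+29+21+16+28 = 156
DC-U9-F3-Z1-G9-Z3-N5-DC: 20+15+23+39+35+21+17 = 170
DC-U9-F3-Z1-G9-N5-Z3-DC: 20+15+23+39+29+21+25 = 172
… (352 more)
DC-F3-Z3-Z1-N5-U9-G9-DC: 5+20+16+11+3+26+22 = 103  ← best
The minimum is 103.
One optimal route: DC → F3 → Z3 → Z1 → N5 → U9 → G9 → DC (or its reverse).

Shortest round trip = 103 m.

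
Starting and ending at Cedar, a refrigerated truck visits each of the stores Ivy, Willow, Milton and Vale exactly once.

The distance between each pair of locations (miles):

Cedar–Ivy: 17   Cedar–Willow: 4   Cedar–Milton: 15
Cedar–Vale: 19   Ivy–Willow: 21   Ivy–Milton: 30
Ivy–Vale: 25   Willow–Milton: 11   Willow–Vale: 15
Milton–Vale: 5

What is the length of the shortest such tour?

Cedar-Ivy-Willow-Milton-Vale-Cedar: 17+21+11+5+19 = 73
Cedar-Ivy-Willow-Vale-Milton-Cedar: 17+21+15+5+15 = 73
Cedar-Ivy-Milton-Willow-Vale-Cedar: 17+30+11+15+19 = 92
Cedar-Ivy-Milton-Vale-Willow-Cedar: 17+30+5+15+4 = 71
Cedar-Ivy-Vale-Willow-Milton-Cedar: 17+25+15+11+15 = 83
Cedar-Ivy-Vale-Milton-Willow-Cedar: 17+25+5+11+4 = 62
Cedar-Willow-Ivy-Milton-Vale-Cedar: 4+21+30+5+19 = 79
Cedar-Willow-Ivy-Vale-Milton-Cedar: 4+21+25+5+15 = 70
Cedar-Willow-Milton-Ivy-Vale-Cedar: 4+11+30+25+19 = 89
Cedar-Willow-Vale-Ivy-Milton-Cedar: 4+15+25+30+15 = 89
Cedar-Milton-Ivy-Willow-Vale-Cedar: 15+30+21+15+19 = 100
Cedar-Milton-Willow-Ivy-Vale-Cedar: 15+11+21+25+19 = 91
The minimum is 62.
One optimal route: Cedar → Ivy → Vale → Milton → Willow → Cedar (or its reverse).

62 miles — the shortest possible round trip.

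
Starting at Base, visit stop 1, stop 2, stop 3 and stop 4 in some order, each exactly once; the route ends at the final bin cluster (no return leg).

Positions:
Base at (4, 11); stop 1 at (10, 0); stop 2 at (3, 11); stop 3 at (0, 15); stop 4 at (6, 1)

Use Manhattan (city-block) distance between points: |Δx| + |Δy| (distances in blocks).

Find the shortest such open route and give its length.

There are 4! = 24 possible orderings.
Base → stop 1 → stop 2 → stop 3 → stop 4: 17+18+7+20 = 62
Base → stop 1 → stop 2 → stop 4 → stop 3: 17+18+13+20 = 68
Base → stop 1 → stop 3 → stop 2 → stop 4: 17+25+7+13 = 62
Base → stop 1 → stop 3 → stop 4 → stop 2: 17+25+20+13 = 75
Base → stop 1 → stop 4 → stop 2 → stop 3: 17+5+13+7 = 42
Base → stop 1 → stop 4 → stop 3 → stop 2: 17+5+20+7 = 49
Base → stop 2 → stop 1 → stop 3 → stop 4: 1+18+25+20 = 64
Base → stop 2 → stop 1 → stop 4 → stop 3: 1+18+5+20 = 44
Base → stop 2 → stop 3 → stop 1 → stop 4: 1+7+25+5 = 38
Base → stop 2 → stop 3 → stop 4 → stop 1: 1+7+20+5 = 33
Base → stop 2 → stop 4 → stop 1 → stop 3: 1+13+5+25 = 44
Base → stop 2 → stop 4 → stop 3 → stop 1: 1+13+20+25 = 59
Base → stop 3 → stop 1 → stop 2 → stop 4: 8+25+18+13 = 64
Base → stop 3 → stop 1 → stop 4 → stop 2: 8+25+5+13 = 51
… (10 more)
The minimum is 33.
One shortest path: Base → stop 2 → stop 3 → stop 4 → stop 1.

Minimum one-way distance = 33 blocks.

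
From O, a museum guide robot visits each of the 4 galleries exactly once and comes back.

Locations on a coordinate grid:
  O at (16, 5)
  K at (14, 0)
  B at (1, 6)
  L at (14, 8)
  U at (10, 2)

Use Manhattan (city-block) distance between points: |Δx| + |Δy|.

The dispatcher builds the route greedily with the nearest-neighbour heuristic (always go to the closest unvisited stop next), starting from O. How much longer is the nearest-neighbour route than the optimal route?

Excess over optimum: 2.

O: L=5, K=7, U=9, B=16 ⇒ L
L: K=8, U=10, B=15 ⇒ K
K: U=6, B=19 ⇒ U
U: B=13 ⇒ B
NN route O → L → K → U → B → O costs 48.
Optimal: O → K → U → B → L → O costs 46 (by enumerating all 12 distinct tours).
Excess = 48 − 46 = 2.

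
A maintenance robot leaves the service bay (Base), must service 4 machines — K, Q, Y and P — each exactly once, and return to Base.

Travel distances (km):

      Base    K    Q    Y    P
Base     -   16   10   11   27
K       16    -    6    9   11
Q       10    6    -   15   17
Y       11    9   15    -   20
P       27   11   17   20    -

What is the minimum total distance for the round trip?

Shortest round trip = 58 km.

With 4 stops there are 4!/2 = 12 distinct round trips (a route and its reverse cost the same).
Base-K-Q-Y-P-Base: 16+6+15+20+27 = 84
Base-K-Q-P-Y-Base: 16+6+17+20+11 = 70
Base-K-Y-Q-P-Base: 16+9+15+17+27 = 84
Base-K-Y-P-Q-Base: 16+9+20+17+10 = 72
Base-K-P-Q-Y-Base: 16+11+17+15+11 = 70
Base-K-P-Y-Q-Base: 16+11+20+15+10 = 72
Base-Q-K-Y-P-Base: 10+6+9+20+27 = 72
Base-Q-K-P-Y-Base: 10+6+11+20+11 = 58
Base-Q-Y-K-P-Base: 10+15+9+11+27 = 72
Base-Q-P-K-Y-Base: 10+17+11+9+11 = 58
Base-Y-K-Q-P-Base: 11+9+6+17+27 = 70
Base-Y-Q-K-P-Base: 11+15+6+11+27 = 70
The minimum is 58.
One optimal route: Base → Q → K → P → Y → Base (or its reverse).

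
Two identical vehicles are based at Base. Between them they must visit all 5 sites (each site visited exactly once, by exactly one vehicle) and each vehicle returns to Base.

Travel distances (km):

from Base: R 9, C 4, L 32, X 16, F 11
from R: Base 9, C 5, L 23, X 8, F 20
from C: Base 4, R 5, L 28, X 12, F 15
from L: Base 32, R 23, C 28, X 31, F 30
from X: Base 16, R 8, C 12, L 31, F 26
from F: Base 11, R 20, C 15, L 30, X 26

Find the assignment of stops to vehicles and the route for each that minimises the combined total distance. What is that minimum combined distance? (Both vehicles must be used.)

Check every non-empty split of the stops between the two vehicles; for each half take its own optimal tour:
  {R} + {C, L, X, F}: 18 + 88 = 106
  {C} + {R, L, X, F}: 8 + 88 = 96
  {R, C} + {L, X, F}: 18 + 88 = 106
  {L} + {R, C, X, F}: 64 + 54 = 118
  {R, L} + {C, X, F}: 64 + 53 = 117
  {C, L} + {R, X, F}: 64 + 54 = 118
  … (15 splits in total)
Best: vehicle 1 Base → C → Base = 8; vehicle 2 Base → X → R → L → F → Base = 88; combined 96.

Minimum combined distance: 96 km.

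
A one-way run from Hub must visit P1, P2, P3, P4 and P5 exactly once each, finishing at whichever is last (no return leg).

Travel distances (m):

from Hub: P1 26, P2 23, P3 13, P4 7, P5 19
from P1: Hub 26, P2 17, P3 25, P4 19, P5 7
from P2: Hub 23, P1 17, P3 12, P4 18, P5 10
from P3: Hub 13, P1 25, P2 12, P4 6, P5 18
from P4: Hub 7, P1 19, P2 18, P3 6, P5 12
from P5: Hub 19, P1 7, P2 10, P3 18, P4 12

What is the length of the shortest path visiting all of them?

Minimum one-way distance = 42 m.

There are 5! = 120 possible orderings.
Hub → P1 → P2 → P3 → P4 → P5: 26+17+12+6+12 = 73
Hub → P1 → P2 → P3 → P5 → P4: 26+17+12+18+12 = 85
Hub → P1 → P2 → P4 → P3 → P5: 26+17+18+6+18 = 85
Hub → P1 → P2 → P4 → P5 → P3: 26+17+18+12+18 = 91
Hub → P1 → P2 → P5 → P3 → P4: 26+17+10+18+6 = 77
Hub → P1 → P2 → P5 → P4 → P3: 26+17+10+12+6 = 71
Hub → P1 → P3 → P2 → P4 → P5: 26+25+12+18+12 = 93
Hub → P1 → P3 → P2 → P5 → P4: 26+25+12+10+12 = 85
Hub → P1 → P3 → P4 → P2 → P5: 26+25+6+18+10 = 85
Hub → P1 → P3 → P4 → P5 → P2: 26+25+6+12+10 = 79
Hub → P1 → P3 → P5 → P2 → P4: 26+25+18+10+18 = 97
Hub → P1 → P3 → P5 → P4 → P2: 26+25+18+12+18 = 99
Hub → P1 → P4 → P2 → P3 → P5: 26+19+18+12+18 = 93
Hub → P1 → P4 → P2 → P5 → P3: 26+19+18+10+18 = 91
… (106 more)
Hub → P4 → P3 → P2 → P5 → P1: 7+6+12+10+7 = 42  ← best
The minimum is 42.
One shortest path: Hub → P4 → P3 → P2 → P5 → P1.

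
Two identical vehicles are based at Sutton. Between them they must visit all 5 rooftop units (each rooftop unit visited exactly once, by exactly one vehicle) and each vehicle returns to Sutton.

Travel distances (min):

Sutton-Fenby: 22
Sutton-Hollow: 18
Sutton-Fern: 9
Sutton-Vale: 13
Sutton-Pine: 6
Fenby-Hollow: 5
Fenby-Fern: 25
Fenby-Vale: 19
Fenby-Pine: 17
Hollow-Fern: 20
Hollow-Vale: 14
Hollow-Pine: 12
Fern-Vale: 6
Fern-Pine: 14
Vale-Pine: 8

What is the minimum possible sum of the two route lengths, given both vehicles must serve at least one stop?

Check every non-empty split of the stops between the two vehicles; for each half take its own optimal tour:
  {Fenby} + {Hollow, Fern, Vale, Pine}: 44 + 47 = 91
  {Hollow} + {Fenby, Fern, Vale, Pine}: 36 + 57 = 93
  {Fenby, Hollow} + {Fern, Vale, Pine}: 45 + 29 = 74
  {Fern} + {Fenby, Hollow, Vale, Pine}: 18 + 55 = 73
  {Fenby, Fern} + {Hollow, Vale, Pine}: 56 + 45 = 101
  {Hollow, Fern} + {Fenby, Vale, Pine}: 47 + 55 = 102
  … (15 splits in total)
  {Fenby, Hollow, Fern, Vale} + {Pine}: 56 + 12 = 68  ← best
Best: vehicle 1 Sutton → Fenby → Hollow → Vale → Fern → Sutton = 56; vehicle 2 Sutton → Pine → Sutton = 12; combined 68.

68 min — the smallest possible combined total.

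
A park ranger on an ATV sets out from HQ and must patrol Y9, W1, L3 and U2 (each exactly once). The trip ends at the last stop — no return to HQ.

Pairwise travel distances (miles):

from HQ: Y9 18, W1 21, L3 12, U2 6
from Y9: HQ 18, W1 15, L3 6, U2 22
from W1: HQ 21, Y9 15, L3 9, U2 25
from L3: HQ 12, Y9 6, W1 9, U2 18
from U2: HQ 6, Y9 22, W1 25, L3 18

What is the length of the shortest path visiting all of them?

43 miles — the minimum one-way total.

There are 4! = 24 possible orderings.
HQ→Y9→W1→L3→U2: 18+15+9+18 = 60
HQ→Y9→W1→U2→L3: 18+15+25+18 = 76
HQ→Y9→L3→W1→U2: 18+6+9+25 = 58
HQ→Y9→L3→U2→W1: 18+6+18+25 = 67
HQ→Y9→U2→W1→L3: 18+22+25+9 = 74
HQ→Y9→U2→L3→W1: 18+22+18+9 = 67
HQ→W1→Y9→L3→U2: 21+15+6+18 = 60
HQ→W1→Y9→U2→L3: 21+15+22+18 = 76
HQ→W1→L3→Y9→U2: 21+9+6+22 = 58
HQ→W1→L3→U2→Y9: 21+9+18+22 = 70
HQ→W1→U2→Y9→L3: 21+25+22+6 = 74
HQ→W1→U2→L3→Y9: 21+25+18+6 = 70
HQ→L3→Y9→W1→U2: 12+6+15+25 = 58
HQ→L3→Y9→U2→W1: 12+6+22+25 = 65
… (10 more)
HQ→U2→Y9→L3→W1: 6+22+6+9 = 43  ← best
The minimum is 43.
One shortest path: HQ → U2 → Y9 → L3 → W1.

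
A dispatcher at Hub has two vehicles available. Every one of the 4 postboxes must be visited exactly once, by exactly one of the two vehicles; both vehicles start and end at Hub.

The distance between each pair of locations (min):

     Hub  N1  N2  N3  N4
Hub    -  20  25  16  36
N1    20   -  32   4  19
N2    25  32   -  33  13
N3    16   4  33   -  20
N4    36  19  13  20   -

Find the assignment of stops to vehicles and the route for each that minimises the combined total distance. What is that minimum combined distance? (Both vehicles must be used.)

109 min — the smallest possible combined total.

Try each way of splitting the stops between the two vehicles (each non-empty) and, for each split, find the best tour for each vehicle:
  {N1} + {N2, N3, N4}: 40 + 74 = 114
  {N2} + {N1, N3, N4}: 50 + 75 = 125
  {N1, N2} + {N3, N4}: 77 + 72 = 149
  {N3} + {N1, N2, N4}: 32 + 77 = 109
  {N1, N3} + {N2, N4}: 40 + 74 = 114
  {N2, N3} + {N1, N4}: 74 + 75 = 149
  … (7 splits in total)
Best: vehicle 1 Hub → N3 → Hub = 32; vehicle 2 Hub → N1 → N4 → N2 → Hub = 77; combined 109.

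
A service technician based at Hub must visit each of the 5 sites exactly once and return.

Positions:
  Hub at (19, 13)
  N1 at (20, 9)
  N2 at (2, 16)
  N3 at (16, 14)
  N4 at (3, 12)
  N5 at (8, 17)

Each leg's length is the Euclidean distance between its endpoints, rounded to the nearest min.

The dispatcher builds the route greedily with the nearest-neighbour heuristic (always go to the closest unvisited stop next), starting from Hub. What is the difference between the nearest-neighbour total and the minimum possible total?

Hub: N3=3, N1=4, N5=12, N4=16, N2=17 ⇒ N3
N3: N1=6, N5=9, N4=13, N2=14 ⇒ N1
N1: N5=14, N4=17, N2=19 ⇒ N5
N5: N2=6, N4=7 ⇒ N2
N2: N4=4 ⇒ N4
NN route Hub → N3 → N1 → N5 → N2 → N4 → Hub costs 49.
Optimal: Hub → N1 → N4 → N2 → N5 → N3 → Hub costs 43 (by enumerating all 60 distinct tours).
Excess = 49 − 43 = 6.

The nearest-neighbour route is 6 min longer than optimal.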